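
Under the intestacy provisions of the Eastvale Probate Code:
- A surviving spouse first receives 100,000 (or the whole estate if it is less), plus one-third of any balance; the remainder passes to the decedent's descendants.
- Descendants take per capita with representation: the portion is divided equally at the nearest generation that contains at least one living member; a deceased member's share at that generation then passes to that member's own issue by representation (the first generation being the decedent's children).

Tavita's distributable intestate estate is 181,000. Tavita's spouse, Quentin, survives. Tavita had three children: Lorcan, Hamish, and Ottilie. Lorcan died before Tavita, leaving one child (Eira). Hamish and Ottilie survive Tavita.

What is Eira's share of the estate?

Quentin first takes 100,000, leaving a balance of 81,000. Quentin then takes one-third of the balance (27,000), for a total of 127,000. The remaining 54,000 passes to the descendants.
The descendants' portion (54,000) is divided into 3 shares of 18,000: Hamish and Ottilie each take 18,000; Lorcan's 18,000 share passes to Lorcan's issue.
Lorcan's share (18,000) passes entirely to Eira.

Eira receives 18,000.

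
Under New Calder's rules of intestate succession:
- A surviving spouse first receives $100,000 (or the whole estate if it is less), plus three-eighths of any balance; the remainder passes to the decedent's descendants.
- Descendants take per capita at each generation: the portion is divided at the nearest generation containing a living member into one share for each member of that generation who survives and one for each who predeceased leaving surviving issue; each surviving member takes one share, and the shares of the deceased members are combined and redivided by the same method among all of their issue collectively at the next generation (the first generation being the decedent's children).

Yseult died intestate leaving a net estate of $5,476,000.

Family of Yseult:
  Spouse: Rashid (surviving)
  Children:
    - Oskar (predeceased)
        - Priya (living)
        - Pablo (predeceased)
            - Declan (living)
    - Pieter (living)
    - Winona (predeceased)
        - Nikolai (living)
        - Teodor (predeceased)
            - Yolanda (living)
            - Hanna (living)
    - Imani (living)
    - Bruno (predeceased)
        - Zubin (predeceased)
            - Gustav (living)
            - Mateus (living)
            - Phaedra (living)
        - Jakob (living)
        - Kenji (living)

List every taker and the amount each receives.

Rashid: $2,116,000; Priya: $288,000; Declan: $144,000; Pieter: $672,000; Nikolai: $288,000; Yolanda: $144,000; Hanna: $144,000; Imani: $672,000; Gustav: $144,000; Mateus: $144,000; Phaedra: $144,000; Jakob: $288,000; Kenji: $288,000

Rashid first takes $100,000, leaving a balance of $5,376,000. Rashid then takes three-eighths of the balance ($2,016,000), for a total of $2,116,000. The remaining $3,360,000 passes to the descendants.
The descendants' portion ($3,360,000) is divided at the children's generation into 5 shares of $672,000. Pieter and Imani each take $672,000. The 3 shares of the deceased (Oskar, Winona, and Bruno) are combined into a pool of $2,016,000.
That pool ($2,016,000) is divided at the grandchildren's generation into 7 shares of $288,000. Priya, Nikolai, Jakob, and Kenji each take $288,000. The 3 shares of the deceased (Pablo, Teodor, and Zubin) are combined into a pool of $864,000.
That pool ($864,000) is divided at the great-grandchildren's generation equally among Declan, Yolanda, Hanna, Gustav, Mateus, and Phaedra: $144,000 each.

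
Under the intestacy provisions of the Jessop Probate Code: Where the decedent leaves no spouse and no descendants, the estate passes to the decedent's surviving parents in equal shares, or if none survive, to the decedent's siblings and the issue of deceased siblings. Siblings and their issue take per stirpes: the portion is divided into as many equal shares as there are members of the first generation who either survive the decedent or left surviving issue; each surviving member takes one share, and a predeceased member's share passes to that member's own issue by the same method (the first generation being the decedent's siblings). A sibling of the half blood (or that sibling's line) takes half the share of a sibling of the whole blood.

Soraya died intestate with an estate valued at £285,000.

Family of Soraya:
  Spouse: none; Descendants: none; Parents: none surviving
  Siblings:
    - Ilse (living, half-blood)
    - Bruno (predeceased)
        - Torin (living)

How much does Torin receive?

The entire £285,000 passes to the siblings and their issue.
Counting each half-blood sibling's line as half a unit, there are 3/2 units in £285,000, so one unit is £190,000. Whole-blood lines (Bruno) take £190,000 each; half-blood lines (Ilse) take £95,000 each.
Bruno's share (£190,000) passes entirely to Torin.

Torin receives £190,000.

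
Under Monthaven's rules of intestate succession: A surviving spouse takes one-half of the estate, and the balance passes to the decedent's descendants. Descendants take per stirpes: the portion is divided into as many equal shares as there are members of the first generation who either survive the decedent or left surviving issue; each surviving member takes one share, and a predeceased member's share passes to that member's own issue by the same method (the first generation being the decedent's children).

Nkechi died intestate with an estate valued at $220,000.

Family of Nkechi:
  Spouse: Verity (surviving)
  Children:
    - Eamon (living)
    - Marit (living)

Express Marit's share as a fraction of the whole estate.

Marit receives 1/4 of the estate.

Verity takes one-half of $220,000 = $110,000. The remaining $110,000 passes to the descendants.
The descendants' portion ($110,000) is divided into 2 shares of $55,000: Eamon and Marit each take $55,000.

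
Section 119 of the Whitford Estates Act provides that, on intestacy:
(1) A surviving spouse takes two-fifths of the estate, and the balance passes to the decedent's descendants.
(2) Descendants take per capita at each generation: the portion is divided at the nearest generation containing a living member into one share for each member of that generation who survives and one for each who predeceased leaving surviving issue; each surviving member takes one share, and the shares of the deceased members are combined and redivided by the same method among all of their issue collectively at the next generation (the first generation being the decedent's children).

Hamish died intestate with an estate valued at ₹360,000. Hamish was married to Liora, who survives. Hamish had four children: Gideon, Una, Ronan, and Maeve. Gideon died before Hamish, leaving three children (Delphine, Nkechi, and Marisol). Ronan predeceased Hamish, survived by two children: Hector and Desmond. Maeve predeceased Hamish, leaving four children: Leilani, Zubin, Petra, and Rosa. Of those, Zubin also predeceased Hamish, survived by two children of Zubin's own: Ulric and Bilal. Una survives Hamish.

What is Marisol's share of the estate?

Marisol receives ₹18,000.

Liora takes two-fifths of ₹360,000 = ₹144,000. The remaining ₹216,000 passes to the descendants.
The descendants' portion (₹216,000) is divided at the children's generation into 4 shares of ₹54,000. Una takes ₹54,000. The 3 shares of the deceased (Gideon, Ronan, and Maeve) are combined into a pool of ₹162,000.
That pool (₹162,000) is divided at the grandchildren's generation into 9 shares of ₹18,000. Delphine, Nkechi, Marisol, Hector, Desmond, Leilani, Petra, and Rosa each take ₹18,000. The remaining share for the deceased Zubin (₹18,000) is carried to the next generation.
That pool (₹18,000) is divided at the great-grandchildren's generation equally among Ulric and Bilal: ₹9,000 each.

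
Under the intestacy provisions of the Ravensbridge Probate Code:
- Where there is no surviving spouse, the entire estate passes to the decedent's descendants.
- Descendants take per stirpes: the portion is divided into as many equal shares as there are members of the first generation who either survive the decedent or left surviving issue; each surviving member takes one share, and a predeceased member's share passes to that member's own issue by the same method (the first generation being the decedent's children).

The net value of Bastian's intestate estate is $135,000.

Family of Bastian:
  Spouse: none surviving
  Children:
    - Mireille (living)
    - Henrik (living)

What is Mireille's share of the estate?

The entire $135,000 passes to the descendants.
That amount ($135,000) is divided into 2 shares of $67,500: Mireille and Henrik each take $67,500.

Mireille receives $67,500.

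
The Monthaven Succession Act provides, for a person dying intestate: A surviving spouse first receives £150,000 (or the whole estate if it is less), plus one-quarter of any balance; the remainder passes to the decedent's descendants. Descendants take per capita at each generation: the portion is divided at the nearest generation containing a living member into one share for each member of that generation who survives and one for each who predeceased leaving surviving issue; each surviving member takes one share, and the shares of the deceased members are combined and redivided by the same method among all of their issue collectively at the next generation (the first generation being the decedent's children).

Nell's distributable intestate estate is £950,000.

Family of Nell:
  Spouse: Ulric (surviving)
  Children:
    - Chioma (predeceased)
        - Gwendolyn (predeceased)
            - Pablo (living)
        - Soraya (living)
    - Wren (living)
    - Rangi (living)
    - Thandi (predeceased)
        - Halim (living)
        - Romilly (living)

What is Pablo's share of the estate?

Ulric first takes £150,000, leaving a balance of £800,000. Ulric then takes one-quarter of the balance (£200,000), for a total of £350,000. The remaining £600,000 passes to the descendants.
The descendants' portion (£600,000) is divided at the children's generation into 4 shares of £150,000. Wren and Rangi each take £150,000. The 2 shares of the deceased (Chioma and Thandi) are combined into a pool of £300,000.
That pool (£300,000) is divided at the grandchildren's generation into 4 shares of £75,000. Soraya, Halim, and Romilly each take £75,000. The remaining share for the deceased Gwendolyn (£75,000) is carried to the next generation.
That pool (£75,000) passes entirely to Pablo, the sole taker at the great-grandchildren's generation.

Pablo receives £75,000.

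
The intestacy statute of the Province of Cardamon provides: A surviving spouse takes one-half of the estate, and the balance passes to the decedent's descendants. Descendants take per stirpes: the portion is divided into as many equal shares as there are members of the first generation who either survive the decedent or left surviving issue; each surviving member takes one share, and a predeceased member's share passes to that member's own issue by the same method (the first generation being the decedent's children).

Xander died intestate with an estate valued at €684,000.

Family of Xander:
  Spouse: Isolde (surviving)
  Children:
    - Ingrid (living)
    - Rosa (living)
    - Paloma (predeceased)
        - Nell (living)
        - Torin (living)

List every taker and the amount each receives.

Isolde: €342,000; Ingrid: €114,000; Rosa: €114,000; Nell: €57,000; Torin: €57,000

Isolde takes one-half of €684,000 = €342,000. The remaining €342,000 passes to the descendants.
The descendants' portion (€342,000) is divided into 3 shares of €114,000: Ingrid and Rosa each take €114,000; Paloma's €114,000 share passes to Paloma's issue.
Paloma's share (€114,000) is divided into 2 shares of €57,000: Nell and Torin each take €57,000.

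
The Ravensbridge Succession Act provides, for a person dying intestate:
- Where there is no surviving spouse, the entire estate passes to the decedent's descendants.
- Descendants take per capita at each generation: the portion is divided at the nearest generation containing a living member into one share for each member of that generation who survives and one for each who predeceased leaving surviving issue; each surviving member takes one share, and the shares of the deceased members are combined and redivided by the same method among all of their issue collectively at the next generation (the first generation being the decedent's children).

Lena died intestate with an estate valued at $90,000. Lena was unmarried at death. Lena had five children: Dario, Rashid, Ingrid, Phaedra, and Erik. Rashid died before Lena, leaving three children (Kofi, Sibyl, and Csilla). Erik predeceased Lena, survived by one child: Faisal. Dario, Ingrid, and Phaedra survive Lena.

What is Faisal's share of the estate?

Faisal receives $9,000.

The entire $90,000 passes to the descendants.
That amount ($90,000) is divided at the children's generation into 5 shares of $18,000. Dario, Ingrid, and Phaedra each take $18,000. The 2 shares of the deceased (Rashid and Erik) are combined into a pool of $36,000.
That pool ($36,000) is divided at the grandchildren's generation equally among Kofi, Sibyl, Csilla, and Faisal: $9,000 each.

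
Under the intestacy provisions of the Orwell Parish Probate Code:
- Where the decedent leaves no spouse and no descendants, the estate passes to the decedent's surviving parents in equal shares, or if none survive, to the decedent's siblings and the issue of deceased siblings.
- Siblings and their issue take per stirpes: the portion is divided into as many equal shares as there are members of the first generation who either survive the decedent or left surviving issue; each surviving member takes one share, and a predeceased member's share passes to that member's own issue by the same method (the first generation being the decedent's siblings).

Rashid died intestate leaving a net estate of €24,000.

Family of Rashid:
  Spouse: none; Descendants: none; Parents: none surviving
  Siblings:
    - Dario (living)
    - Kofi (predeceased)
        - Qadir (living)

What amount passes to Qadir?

Qadir receives €12,000.

The entire €24,000 passes to the siblings and their issue.
That amount (€24,000) is divided into 2 shares of €12,000: Dario takes €12,000; Kofi's €12,000 share passes to Kofi's issue.
Kofi's share (€12,000) passes entirely to Qadir.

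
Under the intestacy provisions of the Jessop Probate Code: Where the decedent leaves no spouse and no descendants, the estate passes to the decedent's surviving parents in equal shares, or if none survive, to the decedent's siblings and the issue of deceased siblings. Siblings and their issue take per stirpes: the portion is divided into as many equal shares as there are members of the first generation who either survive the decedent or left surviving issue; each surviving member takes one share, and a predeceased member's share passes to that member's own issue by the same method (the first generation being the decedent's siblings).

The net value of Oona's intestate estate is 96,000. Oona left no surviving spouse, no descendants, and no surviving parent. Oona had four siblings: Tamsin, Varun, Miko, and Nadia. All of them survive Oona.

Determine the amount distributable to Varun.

Varun receives 24,000.

The entire 96,000 passes to the siblings and their issue.
That amount (96,000) is divided into 4 shares of 24,000: Tamsin, Varun, Miko, and Nadia each take 24,000.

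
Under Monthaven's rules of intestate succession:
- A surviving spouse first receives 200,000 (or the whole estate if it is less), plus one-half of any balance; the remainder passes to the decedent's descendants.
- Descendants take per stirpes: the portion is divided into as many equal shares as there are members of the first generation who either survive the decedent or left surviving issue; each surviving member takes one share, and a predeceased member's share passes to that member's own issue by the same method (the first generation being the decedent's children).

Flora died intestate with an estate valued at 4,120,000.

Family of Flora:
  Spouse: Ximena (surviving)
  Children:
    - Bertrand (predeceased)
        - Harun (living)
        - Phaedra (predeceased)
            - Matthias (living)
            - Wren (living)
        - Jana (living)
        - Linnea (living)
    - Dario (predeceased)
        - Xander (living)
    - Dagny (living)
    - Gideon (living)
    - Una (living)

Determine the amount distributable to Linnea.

Linnea receives 98,000.

Ximena first takes 200,000, leaving a balance of 3,920,000. Ximena then takes one-half of the balance (1,960,000), for a total of 2,160,000. The remaining 1,960,000 passes to the descendants.
The descendants' portion (1,960,000) is divided into 5 shares of 392,000: Dagny, Gideon, and Una each take 392,000; Bertrand's 392,000 share passes to Bertrand's issue; Dario's 392,000 share passes to Dario's issue.
Bertrand's share (392,000) is divided into 4 shares of 98,000: Harun, Jana, and Linnea each take 98,000; Phaedra's 98,000 share passes to Phaedra's issue.
Phaedra's share (98,000) is divided into 2 shares of 49,000: Matthias and Wren each take 49,000.
Dario's share (392,000) passes entirely to Xander.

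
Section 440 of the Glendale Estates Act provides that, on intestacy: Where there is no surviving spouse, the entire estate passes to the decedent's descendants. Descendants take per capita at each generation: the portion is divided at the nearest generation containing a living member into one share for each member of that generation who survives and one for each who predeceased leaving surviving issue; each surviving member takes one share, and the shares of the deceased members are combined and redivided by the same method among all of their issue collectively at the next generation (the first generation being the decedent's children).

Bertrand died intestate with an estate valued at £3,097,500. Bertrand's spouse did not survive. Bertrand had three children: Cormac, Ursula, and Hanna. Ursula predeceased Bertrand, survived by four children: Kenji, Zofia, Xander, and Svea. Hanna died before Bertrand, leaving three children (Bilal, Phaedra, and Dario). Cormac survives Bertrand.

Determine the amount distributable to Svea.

Svea receives £295,000.

The entire £3,097,500 passes to the descendants.
That amount (£3,097,500) is divided at the children's generation into 3 shares of £1,032,500. Cormac takes £1,032,500. The 2 shares of the deceased (Ursula and Hanna) are combined into a pool of £2,065,000.
That pool (£2,065,000) is divided at the grandchildren's generation equally among Kenji, Zofia, Xander, Svea, Bilal, Phaedra, and Dario: £295,000 each.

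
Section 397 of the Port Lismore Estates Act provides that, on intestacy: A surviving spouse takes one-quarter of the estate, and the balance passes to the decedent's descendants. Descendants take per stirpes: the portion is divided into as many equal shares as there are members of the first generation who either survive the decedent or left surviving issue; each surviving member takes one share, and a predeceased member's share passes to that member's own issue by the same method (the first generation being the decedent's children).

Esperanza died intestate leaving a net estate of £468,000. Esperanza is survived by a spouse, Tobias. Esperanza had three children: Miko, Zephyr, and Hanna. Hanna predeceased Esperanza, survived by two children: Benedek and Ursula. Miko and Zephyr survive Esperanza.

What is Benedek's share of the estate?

Benedek receives £58,500.

Tobias takes one-quarter of £468,000 = £117,000. The remaining £351,000 passes to the descendants.
The descendants' portion (£351,000) is divided into 3 shares of £117,000: Miko and Zephyr each take £117,000; Hanna's £117,000 share passes to Hanna's issue.
Hanna's share (£117,000) is divided into 2 shares of £58,500: Benedek and Ursula each take £58,500.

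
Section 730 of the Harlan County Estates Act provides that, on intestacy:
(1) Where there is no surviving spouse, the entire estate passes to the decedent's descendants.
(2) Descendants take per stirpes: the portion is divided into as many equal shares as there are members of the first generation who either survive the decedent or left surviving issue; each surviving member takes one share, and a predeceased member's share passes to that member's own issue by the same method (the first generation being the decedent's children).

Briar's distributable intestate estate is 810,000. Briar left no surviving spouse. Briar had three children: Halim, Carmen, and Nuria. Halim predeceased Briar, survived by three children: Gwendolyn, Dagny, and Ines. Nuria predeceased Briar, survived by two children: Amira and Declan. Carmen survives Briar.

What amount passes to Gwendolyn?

The entire 810,000 passes to the descendants.
That amount (810,000) is divided into 3 shares of 270,000: Carmen takes 270,000; Halim's 270,000 share passes to Halim's issue; Nuria's 270,000 share passes to Nuria's issue.
Halim's share (270,000) is divided into 3 shares of 90,000: Gwendolyn, Dagny, and Ines each take 90,000.
Nuria's share (270,000) is divided into 2 shares of 135,000: Amira and Declan each take 135,000.

Gwendolyn receives 90,000.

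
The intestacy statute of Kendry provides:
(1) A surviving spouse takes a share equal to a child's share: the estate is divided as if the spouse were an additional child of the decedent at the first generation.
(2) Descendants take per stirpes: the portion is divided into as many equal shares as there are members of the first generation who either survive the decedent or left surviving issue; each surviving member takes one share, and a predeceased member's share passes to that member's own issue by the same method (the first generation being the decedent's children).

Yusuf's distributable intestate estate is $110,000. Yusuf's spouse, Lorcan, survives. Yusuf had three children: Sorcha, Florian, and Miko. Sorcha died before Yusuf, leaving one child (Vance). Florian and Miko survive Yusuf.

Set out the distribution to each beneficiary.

Lorcan: $27,500; Vance: $27,500; Florian: $27,500; Miko: $27,500

The spouse counts as an additional share at the children's level, so there are 4 primary shares of $27,500. Lorcan takes one such share ($27,500).
The children's combined portion ($82,500) is divided into 3 shares of $27,500: Florian and Miko each take $27,500; Sorcha's $27,500 share passes to Sorcha's issue.
Sorcha's share ($27,500) passes entirely to Vance.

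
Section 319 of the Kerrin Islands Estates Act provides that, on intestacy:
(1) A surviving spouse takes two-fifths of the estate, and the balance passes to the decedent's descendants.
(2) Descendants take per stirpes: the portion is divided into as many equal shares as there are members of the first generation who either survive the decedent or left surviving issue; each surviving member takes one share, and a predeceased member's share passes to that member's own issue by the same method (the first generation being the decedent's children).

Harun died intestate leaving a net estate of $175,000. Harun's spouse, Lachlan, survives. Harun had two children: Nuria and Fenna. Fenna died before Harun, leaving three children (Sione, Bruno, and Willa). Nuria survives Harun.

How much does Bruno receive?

Lachlan takes two-fifths of $175,000 = $70,000. The remaining $105,000 passes to the descendants.
The descendants' portion ($105,000) is divided into 2 shares of $52,500: Nuria takes $52,500; Fenna's $52,500 share passes to Fenna's issue.
Fenna's share ($52,500) is divided into 3 shares of $17,500: Sione, Bruno, and Willa each take $17,500.

Bruno receives $17,500.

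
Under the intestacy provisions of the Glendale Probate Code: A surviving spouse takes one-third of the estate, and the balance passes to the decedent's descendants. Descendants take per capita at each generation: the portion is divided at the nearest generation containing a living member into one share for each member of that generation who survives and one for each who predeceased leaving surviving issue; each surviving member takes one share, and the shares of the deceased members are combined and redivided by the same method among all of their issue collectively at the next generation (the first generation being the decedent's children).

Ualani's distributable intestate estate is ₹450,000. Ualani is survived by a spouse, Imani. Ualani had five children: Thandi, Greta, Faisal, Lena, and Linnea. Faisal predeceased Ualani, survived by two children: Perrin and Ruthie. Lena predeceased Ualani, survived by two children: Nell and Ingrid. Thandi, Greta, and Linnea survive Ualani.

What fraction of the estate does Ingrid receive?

Ingrid receives 1/15 of the estate.

Imani takes one-third of ₹450,000 = ₹150,000. The remaining ₹300,000 passes to the descendants.
The descendants' portion (₹300,000) is divided at the children's generation into 5 shares of ₹60,000. Thandi, Greta, and Linnea each take ₹60,000. The 2 shares of the deceased (Faisal and Lena) are combined into a pool of ₹120,000.
That pool (₹120,000) is divided at the grandchildren's generation equally among Perrin, Ruthie, Nell, and Ingrid: ₹30,000 each.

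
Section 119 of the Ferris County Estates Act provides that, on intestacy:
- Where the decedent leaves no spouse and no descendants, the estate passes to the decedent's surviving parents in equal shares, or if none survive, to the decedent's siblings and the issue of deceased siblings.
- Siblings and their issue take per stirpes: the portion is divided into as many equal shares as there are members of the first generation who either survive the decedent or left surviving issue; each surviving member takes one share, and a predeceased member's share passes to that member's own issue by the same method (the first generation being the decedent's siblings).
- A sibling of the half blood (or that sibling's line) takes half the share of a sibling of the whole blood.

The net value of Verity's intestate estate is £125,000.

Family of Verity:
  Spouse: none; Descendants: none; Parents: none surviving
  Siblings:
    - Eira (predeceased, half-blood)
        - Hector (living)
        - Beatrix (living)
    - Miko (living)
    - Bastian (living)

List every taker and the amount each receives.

The entire £125,000 passes to the siblings and their issue.
Counting each half-blood sibling's line as half a unit, there are 5/2 units in £125,000, so one unit is £50,000. Whole-blood lines (Miko and Bastian) take £50,000 each; half-blood lines (Eira) take £25,000 each.
Eira's share (£25,000) is divided into 2 shares of £12,500: Hector and Beatrix each take £12,500.

Hector: £12,500; Beatrix: £12,500; Miko: £50,000; Bastian: £50,000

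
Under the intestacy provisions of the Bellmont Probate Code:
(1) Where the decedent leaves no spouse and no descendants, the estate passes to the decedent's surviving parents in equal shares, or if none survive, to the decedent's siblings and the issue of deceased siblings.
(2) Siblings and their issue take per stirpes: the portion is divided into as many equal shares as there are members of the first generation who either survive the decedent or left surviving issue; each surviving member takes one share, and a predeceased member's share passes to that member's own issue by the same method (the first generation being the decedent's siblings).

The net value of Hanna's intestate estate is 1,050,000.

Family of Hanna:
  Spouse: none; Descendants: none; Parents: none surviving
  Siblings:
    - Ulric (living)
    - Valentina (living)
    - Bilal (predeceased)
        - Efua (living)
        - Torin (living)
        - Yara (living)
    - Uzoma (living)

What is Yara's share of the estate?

Yara receives 87,500.

The entire 1,050,000 passes to the siblings and their issue.
That amount (1,050,000) is divided into 4 shares of 262,500: Ulric, Valentina, and Uzoma each take 262,500; Bilal's 262,500 share passes to Bilal's issue.
Bilal's share (262,500) is divided into 3 shares of 87,500: Efua, Torin, and Yara each take 87,500.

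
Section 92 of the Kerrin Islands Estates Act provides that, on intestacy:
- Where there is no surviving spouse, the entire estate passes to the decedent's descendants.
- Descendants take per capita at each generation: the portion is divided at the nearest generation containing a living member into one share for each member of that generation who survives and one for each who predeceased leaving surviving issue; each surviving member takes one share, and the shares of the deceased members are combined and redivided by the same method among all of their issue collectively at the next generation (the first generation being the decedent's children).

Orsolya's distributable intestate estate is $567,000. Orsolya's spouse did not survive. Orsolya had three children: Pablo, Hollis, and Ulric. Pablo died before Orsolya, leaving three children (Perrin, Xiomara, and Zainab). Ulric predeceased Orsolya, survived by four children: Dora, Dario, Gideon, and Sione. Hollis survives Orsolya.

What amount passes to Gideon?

The entire $567,000 passes to the descendants.
That amount ($567,000) is divided at the children's generation into 3 shares of $189,000. Hollis takes $189,000. The 2 shares of the deceased (Pablo and Ulric) are combined into a pool of $378,000.
That pool ($378,000) is divided at the grandchildren's generation equally among Perrin, Xiomara, Zainab, Dora, Dario, Gideon, and Sione: $54,000 each.

Gideon receives $54,000.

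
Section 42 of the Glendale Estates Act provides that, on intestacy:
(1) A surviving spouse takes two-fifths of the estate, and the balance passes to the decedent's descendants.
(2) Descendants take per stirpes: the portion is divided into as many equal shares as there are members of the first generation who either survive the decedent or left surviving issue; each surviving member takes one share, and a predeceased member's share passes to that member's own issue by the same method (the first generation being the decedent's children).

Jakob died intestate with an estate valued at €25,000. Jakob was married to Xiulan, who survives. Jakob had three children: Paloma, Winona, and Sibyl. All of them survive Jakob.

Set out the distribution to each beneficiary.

Xiulan takes two-fifths of €25,000 = €10,000. The remaining €15,000 passes to the descendants.
The descendants' portion (€15,000) is divided into 3 shares of €5,000: Paloma, Winona, and Sibyl each take €5,000.

Xiulan: €10,000; Paloma: €5,000; Winona: €5,000; Sibyl: €5,000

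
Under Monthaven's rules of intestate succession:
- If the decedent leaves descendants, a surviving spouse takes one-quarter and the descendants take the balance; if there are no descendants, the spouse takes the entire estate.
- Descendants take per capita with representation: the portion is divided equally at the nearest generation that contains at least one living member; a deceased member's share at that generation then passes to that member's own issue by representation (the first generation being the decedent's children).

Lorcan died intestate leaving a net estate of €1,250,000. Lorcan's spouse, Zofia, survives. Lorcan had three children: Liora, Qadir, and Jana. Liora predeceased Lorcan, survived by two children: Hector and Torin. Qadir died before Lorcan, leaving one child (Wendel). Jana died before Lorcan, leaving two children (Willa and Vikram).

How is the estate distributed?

Zofia: €312,500; Hector: €187,500; Torin: €187,500; Wendel: €187,500; Willa: €187,500; Vikram: €187,500

Zofia takes one-quarter of €1,250,000 = €312,500. The remaining €937,500 passes to the descendants.
No child survives, so the initial division is made at the grandchildren's generation.
The descendants' portion (€937,500) is divided into 5 shares of €187,500: Hector, Torin, Wendel, Willa, and Vikram each take €187,500.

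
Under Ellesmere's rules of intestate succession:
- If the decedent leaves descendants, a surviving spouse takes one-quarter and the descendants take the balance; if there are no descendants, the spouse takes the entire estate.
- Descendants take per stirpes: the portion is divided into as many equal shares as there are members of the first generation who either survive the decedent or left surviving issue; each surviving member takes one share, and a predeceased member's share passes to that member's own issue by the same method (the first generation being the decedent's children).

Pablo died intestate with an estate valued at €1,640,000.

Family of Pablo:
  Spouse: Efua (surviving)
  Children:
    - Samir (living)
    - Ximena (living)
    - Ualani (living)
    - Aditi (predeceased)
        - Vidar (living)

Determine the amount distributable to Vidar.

Efua takes one-quarter of €1,640,000 = €410,000. The remaining €1,230,000 passes to the descendants.
The descendants' portion (€1,230,000) is divided into 4 shares of €307,500: Samir, Ximena, and Ualani each take €307,500; Aditi's €307,500 share passes to Aditi's issue.
Aditi's share (€307,500) passes entirely to Vidar.

Vidar receives €307,500.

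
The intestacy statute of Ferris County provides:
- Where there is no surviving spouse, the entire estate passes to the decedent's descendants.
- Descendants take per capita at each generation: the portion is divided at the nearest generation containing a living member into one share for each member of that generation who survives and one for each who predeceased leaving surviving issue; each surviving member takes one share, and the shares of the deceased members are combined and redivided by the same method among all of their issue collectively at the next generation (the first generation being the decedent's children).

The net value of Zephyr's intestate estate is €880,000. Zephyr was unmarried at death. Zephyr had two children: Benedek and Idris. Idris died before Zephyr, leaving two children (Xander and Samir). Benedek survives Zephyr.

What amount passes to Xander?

Xander receives €220,000.

The entire €880,000 passes to the descendants.
That amount (€880,000) is divided at the children's generation into 2 shares of €440,000. Benedek takes €440,000. The remaining share for the deceased Idris (€440,000) is carried to the next generation.
That pool (€440,000) is divided at the grandchildren's generation equally among Xander and Samir: €220,000 each.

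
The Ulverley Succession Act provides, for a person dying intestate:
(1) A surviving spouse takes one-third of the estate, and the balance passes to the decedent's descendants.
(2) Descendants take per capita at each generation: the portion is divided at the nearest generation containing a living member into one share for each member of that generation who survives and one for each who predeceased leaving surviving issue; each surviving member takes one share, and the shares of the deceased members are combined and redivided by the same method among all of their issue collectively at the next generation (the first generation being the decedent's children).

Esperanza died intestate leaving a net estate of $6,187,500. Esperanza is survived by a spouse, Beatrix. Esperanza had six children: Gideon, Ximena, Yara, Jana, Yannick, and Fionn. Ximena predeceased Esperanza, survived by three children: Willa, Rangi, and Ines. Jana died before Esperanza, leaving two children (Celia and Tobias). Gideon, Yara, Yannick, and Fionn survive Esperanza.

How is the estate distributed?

Beatrix: $2,062,500; Gideon: $687,500; Willa: $275,000; Rangi: $275,000; Ines: $275,000; Yara: $687,500; Celia: $275,000; Tobias: $275,000; Yannick: $687,500; Fionn: $687,500

Beatrix takes one-third of $6,187,500 = $2,062,500. The remaining $4,125,000 passes to the descendants.
The descendants' portion ($4,125,000) is divided at the children's generation into 6 shares of $687,500. Gideon, Yara, Yannick, and Fionn each take $687,500. The 2 shares of the deceased (Ximena and Jana) are combined into a pool of $1,375,000.
That pool ($1,375,000) is divided at the grandchildren's generation equally among Willa, Rangi, Ines, Celia, and Tobias: $275,000 each.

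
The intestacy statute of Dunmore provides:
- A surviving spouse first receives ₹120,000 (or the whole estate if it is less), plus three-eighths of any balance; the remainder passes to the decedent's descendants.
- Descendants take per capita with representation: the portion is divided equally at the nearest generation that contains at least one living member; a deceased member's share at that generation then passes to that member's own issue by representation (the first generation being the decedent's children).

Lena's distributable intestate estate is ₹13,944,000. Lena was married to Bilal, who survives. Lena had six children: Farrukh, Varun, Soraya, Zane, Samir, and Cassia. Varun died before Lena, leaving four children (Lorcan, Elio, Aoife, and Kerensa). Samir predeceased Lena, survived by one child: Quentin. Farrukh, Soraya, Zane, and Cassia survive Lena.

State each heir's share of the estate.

Bilal first takes ₹120,000, leaving a balance of ₹13,824,000. Bilal then takes three-eighths of the balance (₹5,184,000), for a total of ₹5,304,000. The remaining ₹8,640,000 passes to the descendants.
The descendants' portion (₹8,640,000) is divided into 6 shares of ₹1,440,000: Farrukh, Soraya, Zane, and Cassia each take ₹1,440,000; Varun's ₹1,440,000 share passes to Varun's issue; Samir's ₹1,440,000 share passes to Samir's issue.
Varun's share (₹1,440,000) is divided into 4 shares of ₹360,000: Lorcan, Elio, Aoife, and Kerensa each take ₹360,000.
Samir's share (₹1,440,000) passes entirely to Quentin.

Bilal: ₹5,304,000; Farrukh: ₹1,440,000; Lorcan: ₹360,000; Elio: ₹360,000; Aoife: ₹360,000; Kerensa: ₹360,000; Soraya: ₹1,440,000; Zane: ₹1,440,000; Quentin: ₹1,440,000; Cassia: ₹1,440,000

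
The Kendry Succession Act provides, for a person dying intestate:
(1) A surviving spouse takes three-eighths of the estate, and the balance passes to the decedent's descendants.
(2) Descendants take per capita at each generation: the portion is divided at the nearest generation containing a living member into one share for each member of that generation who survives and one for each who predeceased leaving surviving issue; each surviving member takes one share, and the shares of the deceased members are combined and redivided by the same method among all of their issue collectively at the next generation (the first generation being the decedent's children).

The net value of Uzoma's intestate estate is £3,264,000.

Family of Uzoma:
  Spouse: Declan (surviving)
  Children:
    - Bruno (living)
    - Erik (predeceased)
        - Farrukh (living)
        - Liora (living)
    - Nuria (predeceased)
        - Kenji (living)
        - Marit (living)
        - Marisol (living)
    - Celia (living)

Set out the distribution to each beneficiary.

Declan takes three-eighths of £3,264,000 = £1,224,000. The remaining £2,040,000 passes to the descendants.
The descendants' portion (£2,040,000) is divided at the children's generation into 4 shares of £510,000. Bruno and Celia each take £510,000. The 2 shares of the deceased (Erik and Nuria) are combined into a pool of £1,020,000.
That pool (£1,020,000) is divided at the grandchildren's generation equally among Farrukh, Liora, Kenji, Marit, and Marisol: £204,000 each.

Declan: £1,224,000; Bruno: £510,000; Farrukh: £204,000; Liora: £204,000; Kenji: £204,000; Marit: £204,000; Marisol: £204,000; Celia: £510,000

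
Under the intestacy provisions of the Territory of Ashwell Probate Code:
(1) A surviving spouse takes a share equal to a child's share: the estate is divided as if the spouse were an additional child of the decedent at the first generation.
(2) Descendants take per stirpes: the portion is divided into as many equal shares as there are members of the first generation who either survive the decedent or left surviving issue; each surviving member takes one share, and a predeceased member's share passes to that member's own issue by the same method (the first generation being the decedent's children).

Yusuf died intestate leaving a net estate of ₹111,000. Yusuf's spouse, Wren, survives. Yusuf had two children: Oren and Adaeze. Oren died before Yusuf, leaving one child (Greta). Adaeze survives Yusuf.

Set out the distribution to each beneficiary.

The spouse counts as an additional share at the children's level, so there are 3 primary shares of ₹37,000. Wren takes one such share (₹37,000).
The children's combined portion (₹74,000) is divided into 2 shares of ₹37,000: Adaeze takes ₹37,000; Oren's ₹37,000 share passes to Oren's issue.
Oren's share (₹37,000) passes entirely to Greta.

Wren: ₹37,000; Greta: ₹37,000; Adaeze: ₹37,000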